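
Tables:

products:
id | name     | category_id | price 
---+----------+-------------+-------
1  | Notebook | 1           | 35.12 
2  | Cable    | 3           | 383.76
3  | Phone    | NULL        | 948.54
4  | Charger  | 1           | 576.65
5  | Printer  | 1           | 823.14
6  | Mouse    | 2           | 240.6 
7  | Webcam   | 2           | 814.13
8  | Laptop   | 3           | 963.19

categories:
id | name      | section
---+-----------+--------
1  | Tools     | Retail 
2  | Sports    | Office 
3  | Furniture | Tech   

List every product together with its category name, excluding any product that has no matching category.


INNER JOIN keeps only products rows whose category_id matches an id in categories. Walk through each product:
  - product 1 (Notebook): category_id=1 -> matches Tools
  - product 2 (Cable): category_id=3 -> matches Furniture
  - product 3 (Phone): category_id=NULL, no match -> dropped
  - product 4 (Charger): category_id=1 -> matches Tools
  - product 5 (Printer): category_id=1 -> matches Tools
  - product 6 (Mouse): category_id=2 -> matches Sports
  - product 7 (Webcam): category_id=2 -> matches Sports
  - product 8 (Laptop): category_id=3 -> matches Furniture
So 1 of 8 rows is dropped.

SQL:
SELECT a.name, b.name AS category
FROM products a
INNER JOIN categories b ON a.category_id = b.id

Result:
name     | category 
---------+----------
Notebook | Tools    
Cable    | Furniture
Charger  | Tools    
Printer  | Tools    
Mouse    | Sports   
Webcam   | Sports   
Laptop   | Furniture


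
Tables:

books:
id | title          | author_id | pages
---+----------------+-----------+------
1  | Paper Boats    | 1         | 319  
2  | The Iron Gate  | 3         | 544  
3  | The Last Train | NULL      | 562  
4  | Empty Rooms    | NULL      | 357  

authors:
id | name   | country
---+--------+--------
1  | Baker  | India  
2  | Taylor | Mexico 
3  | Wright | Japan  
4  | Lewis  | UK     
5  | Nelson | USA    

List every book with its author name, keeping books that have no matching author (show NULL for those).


LEFT JOIN keeps every row from books (the left table); where author_id has no match in authors, the author columns become NULL. Walk through each book:
  - book 1 (Paper Boats): author_id=1 -> matches Baker
  - book 2 (The Iron Gate): author_id=3 -> matches Wright
  - book 3 (The Last Train): author_id=NULL, no match -> kept with NULL
  - book 4 (Empty Rooms): author_id=NULL, no match -> kept with NULL
All 4 rows appear; 2 have NULL author.

SQL:
SELECT a.title, b.name AS author
FROM books a
LEFT JOIN authors b ON a.author_id = b.id

Result:
title          | author
---------------+-------
Paper Boats    | Baker 
The Iron Gate  | Wright
The Last Train | NULL  
Empty Rooms    | NULL  


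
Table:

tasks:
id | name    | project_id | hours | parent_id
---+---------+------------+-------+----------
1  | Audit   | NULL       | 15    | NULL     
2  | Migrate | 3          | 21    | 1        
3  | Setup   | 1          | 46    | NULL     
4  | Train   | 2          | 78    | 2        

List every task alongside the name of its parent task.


This is a self-join: tasks is joined to a second copy of itself, matching each row's parent_id to another row's id. Use LEFT JOIN so rows with parent_id=NULL are kept.
  - task 1 (Audit): parent_id=NULL -> NULL
  - task 2 (Migrate): parent_id=1 -> Audit
  - task 3 (Setup): parent_id=NULL -> NULL
  - task 4 (Train): parent_id=2 -> Migrate

SQL:
SELECT a.name AS item, b.name AS parent
FROM tasks a
LEFT JOIN tasks b ON a.parent_id = b.id

Result:
item    | parent 
--------+--------
Audit   | NULL   
Migrate | Audit  
Setup   | NULL   
Train   | Migrate


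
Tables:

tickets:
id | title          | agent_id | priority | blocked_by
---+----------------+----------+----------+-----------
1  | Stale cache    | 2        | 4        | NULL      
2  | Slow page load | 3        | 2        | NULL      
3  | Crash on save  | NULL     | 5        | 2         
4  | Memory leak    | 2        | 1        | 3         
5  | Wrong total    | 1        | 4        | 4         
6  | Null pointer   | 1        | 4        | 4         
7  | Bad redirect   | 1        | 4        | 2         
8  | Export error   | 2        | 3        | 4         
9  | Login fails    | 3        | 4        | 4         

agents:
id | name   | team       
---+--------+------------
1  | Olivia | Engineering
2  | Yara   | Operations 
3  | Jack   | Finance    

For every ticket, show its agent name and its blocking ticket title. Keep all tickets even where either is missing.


Two LEFT JOINs from the same base table tickets: one to agents via agent_id, one to tickets itself via blocked_by. Both are LEFT so every ticket is preserved.
Match against agents:
  - ticket 1 (Stale cache): agent_id=2 -> matches Yara
  - ticket 2 (Slow page load): agent_id=3 -> matches Jack
  - ticket 3 (Crash on save): agent_id=NULL, no match -> kept with NULL
  - ticket 4 (Memory leak): agent_id=2 -> matches Yara
  - ticket 5 (Wrong total): agent_id=1 -> matches Olivia
  - ticket 6 (Null pointer): agent_id=1 -> matches Olivia
  - ticket 7 (Bad redirect): agent_id=1 -> matches Olivia
  - ticket 8 (Export error): agent_id=2 -> matches Yara
  - ticket 9 (Login fails): agent_id=3 -> matches Jack
Match against tickets (self):
  - ticket 1 (Stale cache): blocked_by=NULL -> NULL
  - ticket 2 (Slow page load): blocked_by=NULL -> NULL
  - ticket 3 (Crash on save): blocked_by=2 -> Slow page load
  - ticket 4 (Memory leak): blocked_by=3 -> Crash on save
  - ticket 5 (Wrong total): blocked_by=4 -> Memory leak
  - ticket 6 (Null pointer): blocked_by=4 -> Memory leak
  - ticket 7 (Bad redirect): blocked_by=2 -> Slow page load
  - ticket 8 (Export error): blocked_by=4 -> Memory leak
  - ticket 9 (Login fails): blocked_by=4 -> Memory leak

SQL:
SELECT a.title, b.name AS agent, c.title AS blocked_by
FROM tickets a
LEFT JOIN agents b ON a.agent_id = b.id
LEFT JOIN tickets c ON a.blocked_by = c.id

Result:
title          | agent  | blocked_by    
---------------+--------+---------------
Stale cache    | Yara   | NULL          
Slow page load | Jack   | NULL          
Crash on save  | NULL   | Slow page load
Memory leak    | Yara   | Crash on save 
Wrong total    | Olivia | Memory leak   
Null pointer   | Olivia | Memory leak   
Bad redirect   | Olivia | Slow page load
Export error   | Yara   | Memory leak   
Login fails    | Jack   | Memory leak   


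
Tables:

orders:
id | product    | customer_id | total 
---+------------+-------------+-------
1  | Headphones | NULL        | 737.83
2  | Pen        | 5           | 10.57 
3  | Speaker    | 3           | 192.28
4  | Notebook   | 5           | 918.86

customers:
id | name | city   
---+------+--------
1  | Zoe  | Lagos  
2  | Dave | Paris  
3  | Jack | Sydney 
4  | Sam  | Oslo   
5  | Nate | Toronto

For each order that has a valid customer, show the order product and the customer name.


INNER JOIN keeps only orders rows whose customer_id matches an id in customers. Walk through each order:
  - order 1 (Headphones): customer_id=NULL, no match -> dropped
  - order 2 (Pen): customer_id=5 -> matches Nate
  - order 3 (Speaker): customer_id=3 -> matches Jack
  - order 4 (Notebook): customer_id=5 -> matches Nate
So 1 of 4 rows is dropped.

SQL:
SELECT a.product, b.name AS customer
FROM orders a
INNER JOIN customers b ON a.customer_id = b.id

Result:
product  | customer
---------+---------
Pen      | Nate    
Speaker  | Jack    
Notebook | Nate    


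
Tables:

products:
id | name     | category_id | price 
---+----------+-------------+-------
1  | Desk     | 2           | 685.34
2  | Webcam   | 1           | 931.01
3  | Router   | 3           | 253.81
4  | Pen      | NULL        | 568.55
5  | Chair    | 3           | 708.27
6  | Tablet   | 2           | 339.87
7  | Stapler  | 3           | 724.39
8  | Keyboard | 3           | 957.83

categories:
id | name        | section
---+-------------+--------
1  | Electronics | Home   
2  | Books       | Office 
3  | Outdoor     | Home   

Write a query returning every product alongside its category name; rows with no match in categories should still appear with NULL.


LEFT JOIN keeps every row from products (the left table); where category_id has no match in categories, the category columns become NULL. Walk through each product:
  - product 1 (Desk): category_id=2 -> matches Books
  - product 2 (Webcam): category_id=1 -> matches Electronics
  - product 3 (Router): category_id=3 -> matches Outdoor
  - product 4 (Pen): category_id=NULL, no match -> kept with NULL
  - product 5 (Chair): category_id=3 -> matches Outdoor
  - product 6 (Tablet): category_id=2 -> matches Books
  - product 7 (Stapler): category_id=3 -> matches Outdoor
  - product 8 (Keyboard): category_id=3 -> matches Outdoor
All 8 rows appear; 1 has NULL category.

SQL:
SELECT a.name, b.name AS category
FROM products a
LEFT JOIN categories b ON a.category_id = b.id

Result:
name     | category   
---------+------------
Desk     | Books      
Webcam   | Electronics
Router   | Outdoor    
Pen      | NULL       
Chair    | Outdoor    
Tablet   | Books      
Stapler  | Outdoor    
Keyboard | Outdoor    


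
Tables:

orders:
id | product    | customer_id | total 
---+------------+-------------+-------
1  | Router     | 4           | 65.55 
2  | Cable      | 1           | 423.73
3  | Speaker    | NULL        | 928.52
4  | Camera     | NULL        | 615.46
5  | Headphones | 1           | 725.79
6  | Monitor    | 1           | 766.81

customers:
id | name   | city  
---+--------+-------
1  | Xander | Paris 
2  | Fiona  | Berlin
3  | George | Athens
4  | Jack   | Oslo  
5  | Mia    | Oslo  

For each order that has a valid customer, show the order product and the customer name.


INNER JOIN keeps only orders rows whose customer_id matches an id in customers. Walk through each order:
  - order 1 (Router): customer_id=4 -> matches Jack
  - order 2 (Cable): customer_id=1 -> matches Xander
  - order 3 (Speaker): customer_id=NULL, no match -> dropped
  - order 4 (Camera): customer_id=NULL, no match -> dropped
  - order 5 (Headphones): customer_id=1 -> matches Xander
  - order 6 (Monitor): customer_id=1 -> matches Xander
So 2 of 6 rows are dropped.

SQL:
SELECT a.product, b.name AS customer
FROM orders a
INNER JOIN customers b ON a.customer_id = b.id

Result:
product    | customer
-----------+---------
Router     | Jack    
Cable      | Xander  
Headphones | Xander  
Monitor    | Xander  


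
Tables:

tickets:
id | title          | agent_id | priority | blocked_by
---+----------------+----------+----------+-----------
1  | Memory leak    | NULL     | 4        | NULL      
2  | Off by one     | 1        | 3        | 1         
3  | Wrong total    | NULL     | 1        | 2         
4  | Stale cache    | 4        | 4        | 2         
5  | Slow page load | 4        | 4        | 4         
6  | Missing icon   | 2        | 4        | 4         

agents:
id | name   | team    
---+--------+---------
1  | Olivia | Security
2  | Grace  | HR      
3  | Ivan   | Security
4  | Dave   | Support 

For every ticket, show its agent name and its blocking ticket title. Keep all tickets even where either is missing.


Two LEFT JOINs from the same base table tickets: one to agents via agent_id, one to tickets itself via blocked_by. Both are LEFT so every ticket is preserved.
Match against agents:
  - ticket 1 (Memory leak): agent_id=NULL, no match -> kept with NULL
  - ticket 2 (Off by one): agent_id=1 -> matches Olivia
  - ticket 3 (Wrong total): agent_id=NULL, no match -> kept with NULL
  - ticket 4 (Stale cache): agent_id=4 -> matches Dave
  - ticket 5 (Slow page load): agent_id=4 -> matches Dave
  - ticket 6 (Missing icon): agent_id=2 -> matches Grace
Match against tickets (self):
  - ticket 1 (Memory leak): blocked_by=NULL -> NULL
  - ticket 2 (Off by one): blocked_by=1 -> Memory leak
  - ticket 3 (Wrong total): blocked_by=2 -> Off by one
  - ticket 4 (Stale cache): blocked_by=2 -> Off by one
  - ticket 5 (Slow page load): blocked_by=4 -> Stale cache
  - ticket 6 (Missing icon): blocked_by=4 -> Stale cache

SQL:
SELECT a.title, b.name AS agent, c.title AS blocked_by
FROM tickets a
LEFT JOIN agents b ON a.agent_id = b.id
LEFT JOIN tickets c ON a.blocked_by = c.id

Result:
title          | agent  | blocked_by 
---------------+--------+------------
Memory leak    | NULL   | NULL       
Off by one     | Olivia | Memory leak
Wrong total    | NULL   | Off by one 
Stale cache    | Dave   | Off by one 
Slow page load | Dave   | Stale cache
Missing icon   | Grace  | Stale cache


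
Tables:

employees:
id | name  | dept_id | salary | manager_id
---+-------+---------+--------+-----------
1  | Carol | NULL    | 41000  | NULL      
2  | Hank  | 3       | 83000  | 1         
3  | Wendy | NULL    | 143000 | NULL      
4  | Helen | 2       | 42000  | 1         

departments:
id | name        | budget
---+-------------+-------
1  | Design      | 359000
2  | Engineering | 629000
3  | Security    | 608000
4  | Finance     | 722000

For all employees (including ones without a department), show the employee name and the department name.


LEFT JOIN keeps every row from employees (the left table); where dept_id has no match in departments, the department columns become NULL. Walk through each employee:
  - employee 1 (Carol): dept_id=NULL, no match -> kept with NULL
  - employee 2 (Hank): dept_id=3 -> matches Security
  - employee 3 (Wendy): dept_id=NULL, no match -> kept with NULL
  - employee 4 (Helen): dept_id=2 -> matches Engineering
All 4 rows appear; 2 have NULL department.

SQL:
SELECT a.name, b.name AS department
FROM employees a
LEFT JOIN departments b ON a.dept_id = b.id

Result:
name  | department 
------+------------
Carol | NULL       
Hank  | Security   
Wendy | NULL       
Helen | Engineering


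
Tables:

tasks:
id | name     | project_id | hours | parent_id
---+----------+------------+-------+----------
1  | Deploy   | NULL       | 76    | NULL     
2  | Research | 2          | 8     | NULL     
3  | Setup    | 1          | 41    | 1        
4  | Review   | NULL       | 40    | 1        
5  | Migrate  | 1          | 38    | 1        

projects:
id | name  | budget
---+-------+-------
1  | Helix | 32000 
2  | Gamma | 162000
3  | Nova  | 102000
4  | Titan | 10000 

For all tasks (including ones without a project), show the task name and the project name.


LEFT JOIN keeps every row from tasks (the left table); where project_id has no match in projects, the project columns become NULL. Walk through each task:
  - task 1 (Deploy): project_id=NULL, no match -> kept with NULL
  - task 2 (Research): project_id=2 -> matches Gamma
  - task 3 (Setup): project_id=1 -> matches Helix
  - task 4 (Review): project_id=NULL, no match -> kept with NULL
  - task 5 (Migrate): project_id=1 -> matches Helix
All 5 rows appear; 2 have NULL project.

SQL:
SELECT a.name, b.name AS project
FROM tasks a
LEFT JOIN projects b ON a.project_id = b.id

Result:
name     | project
---------+--------
Deploy   | NULL   
Research | Gamma  
Setup    | Helix  
Review   | NULL   
Migrate  | Helix  


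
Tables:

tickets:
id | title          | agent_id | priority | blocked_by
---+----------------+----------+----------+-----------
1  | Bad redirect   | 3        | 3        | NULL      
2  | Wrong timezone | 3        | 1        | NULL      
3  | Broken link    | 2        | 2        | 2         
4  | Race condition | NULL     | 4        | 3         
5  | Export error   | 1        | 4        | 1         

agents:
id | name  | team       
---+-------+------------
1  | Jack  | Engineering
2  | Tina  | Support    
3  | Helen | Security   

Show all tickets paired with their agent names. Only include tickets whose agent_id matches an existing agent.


INNER JOIN keeps only tickets rows whose agent_id matches an id in agents. Walk through each ticket:
  - ticket 1 (Bad redirect): agent_id=3 -> matches Helen
  - ticket 2 (Wrong timezone): agent_id=3 -> matches Helen
  - ticket 3 (Broken link): agent_id=2 -> matches Tina
  - ticket 4 (Race condition): agent_id=NULL, no match -> dropped
  - ticket 5 (Export error): agent_id=1 -> matches Jack
So 1 of 5 rows is dropped.

SQL:
SELECT a.title, b.name AS agent
FROM tickets a
INNER JOIN agents b ON a.agent_id = b.id

Result:
title          | agent
---------------+------
Bad redirect   | Helen
Wrong timezone | Helen
Broken link    | Tina 
Export error   | Jack 


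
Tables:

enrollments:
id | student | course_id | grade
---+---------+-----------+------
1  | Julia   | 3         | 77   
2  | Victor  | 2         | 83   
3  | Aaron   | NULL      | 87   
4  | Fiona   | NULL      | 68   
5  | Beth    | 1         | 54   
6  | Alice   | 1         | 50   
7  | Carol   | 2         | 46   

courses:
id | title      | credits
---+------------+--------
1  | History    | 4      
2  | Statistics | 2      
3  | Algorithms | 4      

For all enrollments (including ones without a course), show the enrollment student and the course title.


LEFT JOIN keeps every row from enrollments (the left table); where course_id has no match in courses, the course columns become NULL. Walk through each enrollment:
  - enrollment 1 (Julia): course_id=3 -> matches Algorithms
  - enrollment 2 (Victor): course_id=2 -> matches Statistics
  - enrollment 3 (Aaron): course_id=NULL, no match -> kept with NULL
  - enrollment 4 (Fiona): course_id=NULL, no match -> kept with NULL
  - enrollment 5 (Beth): course_id=1 -> matches History
  - enrollment 6 (Alice): course_id=1 -> matches History
  - enrollment 7 (Carol): course_id=2 -> matches Statistics
All 7 rows appear; 2 have NULL course.

SQL:
SELECT a.student, b.title AS course
FROM enrollments a
LEFT JOIN courses b ON a.course_id = b.id

Result:
student | course    
--------+-----------
Julia   | Algorithms
Victor  | Statistics
Aaron   | NULL      
Fiona   | NULL      
Beth    | History   
Alice   | History   
Carol   | Statistics


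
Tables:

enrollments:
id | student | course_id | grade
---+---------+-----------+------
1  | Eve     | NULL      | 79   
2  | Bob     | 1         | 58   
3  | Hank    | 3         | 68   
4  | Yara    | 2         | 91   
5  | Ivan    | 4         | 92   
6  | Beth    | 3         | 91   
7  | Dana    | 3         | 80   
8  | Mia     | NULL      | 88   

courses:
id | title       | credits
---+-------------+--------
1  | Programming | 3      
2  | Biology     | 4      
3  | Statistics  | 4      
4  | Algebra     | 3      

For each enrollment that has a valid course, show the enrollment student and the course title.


INNER JOIN keeps only enrollments rows whose course_id matches an id in courses. Walk through each enrollment:
  - enrollment 1 (Eve): course_id=NULL, no match -> dropped
  - enrollment 2 (Bob): course_id=1 -> matches Programming
  - enrollment 3 (Hank): course_id=3 -> matches Statistics
  - enrollment 4 (Yara): course_id=2 -> matches Biology
  - enrollment 5 (Ivan): course_id=4 -> matches Algebra
  - enrollment 6 (Beth): course_id=3 -> matches Statistics
  - enrollment 7 (Dana): course_id=3 -> matches Statistics
  - enrollment 8 (Mia): course_id=NULL, no match -> dropped
So 2 of 8 rows are dropped.

SQL:
SELECT a.student, b.title AS course
FROM enrollments a
INNER JOIN courses b ON a.course_id = b.id

Result:
student | course     
--------+------------
Bob     | Programming
Hank    | Statistics 
Yara    | Biology    
Ivan    | Algebra    
Beth    | Statistics 
Dana    | Statistics 


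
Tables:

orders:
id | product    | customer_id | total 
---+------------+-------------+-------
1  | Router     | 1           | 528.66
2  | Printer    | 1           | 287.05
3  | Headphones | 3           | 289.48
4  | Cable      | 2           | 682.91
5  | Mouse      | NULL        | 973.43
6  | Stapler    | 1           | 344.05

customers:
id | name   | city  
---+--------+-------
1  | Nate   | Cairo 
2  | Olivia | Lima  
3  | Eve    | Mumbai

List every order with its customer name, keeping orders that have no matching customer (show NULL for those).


LEFT JOIN keeps every row from orders (the left table); where customer_id has no match in customers, the customer columns become NULL. Walk through each order:
  - order 1 (Router): customer_id=1 -> matches Nate
  - order 2 (Printer): customer_id=1 -> matches Nate
  - order 3 (Headphones): customer_id=3 -> matches Eve
  - order 4 (Cable): customer_id=2 -> matches Olivia
  - order 5 (Mouse): customer_id=NULL, no match -> kept with NULL
  - order 6 (Stapler): customer_id=1 -> matches Nate
All 6 rows appear; 1 has NULL customer.

SQL:
SELECT a.product, b.name AS customer
FROM orders a
LEFT JOIN customers b ON a.customer_id = b.id

Result:
product    | customer
-----------+---------
Router     | Nate    
Printer    | Nate    
Headphones | Eve     
Cable      | Olivia  
Mouse      | NULL    
Stapler    | Nate    


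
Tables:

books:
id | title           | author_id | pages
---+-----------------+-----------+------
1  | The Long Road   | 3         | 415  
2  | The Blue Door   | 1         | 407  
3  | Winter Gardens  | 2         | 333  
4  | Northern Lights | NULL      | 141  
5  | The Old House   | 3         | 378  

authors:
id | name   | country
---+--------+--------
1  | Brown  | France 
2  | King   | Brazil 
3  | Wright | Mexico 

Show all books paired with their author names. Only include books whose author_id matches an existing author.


INNER JOIN keeps only books rows whose author_id matches an id in authors. Walk through each book:
  - book 1 (The Long Road): author_id=3 -> matches Wright
  - book 2 (The Blue Door): author_id=1 -> matches Brown
  - book 3 (Winter Gardens): author_id=2 -> matches King
  - book 4 (Northern Lights): author_id=NULL, no match -> dropped
  - book 5 (The Old House): author_id=3 -> matches Wright
So 1 of 5 rows is dropped.

SQL:
SELECT a.title, b.name AS author
FROM books a
INNER JOIN authors b ON a.author_id = b.id

Result:
title          | author
---------------+-------
The Long Road  | Wright
The Blue Door  | Brown 
Winter Gardens | King  
The Old House  | Wright


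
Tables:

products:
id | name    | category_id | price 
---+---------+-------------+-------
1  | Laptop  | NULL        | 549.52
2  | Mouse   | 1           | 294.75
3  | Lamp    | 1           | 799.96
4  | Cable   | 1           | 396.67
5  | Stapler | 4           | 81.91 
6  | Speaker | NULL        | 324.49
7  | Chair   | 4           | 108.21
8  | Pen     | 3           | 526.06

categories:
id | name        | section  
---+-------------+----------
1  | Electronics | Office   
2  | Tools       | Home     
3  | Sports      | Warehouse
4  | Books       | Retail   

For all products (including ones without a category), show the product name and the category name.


LEFT JOIN keeps every row from products (the left table); where category_id has no match in categories, the category columns become NULL. Walk through each product:
  - product 1 (Laptop): category_id=NULL, no match -> kept with NULL
  - product 2 (Mouse): category_id=1 -> matches Electronics
  - product 3 (Lamp): category_id=1 -> matches Electronics
  - product 4 (Cable): category_id=1 -> matches Electronics
  - product 5 (Stapler): category_id=4 -> matches Books
  - product 6 (Speaker): category_id=NULL, no match -> kept with NULL
  - product 7 (Chair): category_id=4 -> matches Books
  - product 8 (Pen): category_id=3 -> matches Sports
All 8 rows appear; 2 have NULL category.

SQL:
SELECT a.name, b.name AS category
FROM products a
LEFT JOIN categories b ON a.category_id = b.id

Result:
name    | category   
--------+------------
Laptop  | NULL       
Mouse   | Electronics
Lamp    | Electronics
Cable   | Electronics
Stapler | Books      
Speaker | NULL       
Chair   | Books      
Pen     | Sports     


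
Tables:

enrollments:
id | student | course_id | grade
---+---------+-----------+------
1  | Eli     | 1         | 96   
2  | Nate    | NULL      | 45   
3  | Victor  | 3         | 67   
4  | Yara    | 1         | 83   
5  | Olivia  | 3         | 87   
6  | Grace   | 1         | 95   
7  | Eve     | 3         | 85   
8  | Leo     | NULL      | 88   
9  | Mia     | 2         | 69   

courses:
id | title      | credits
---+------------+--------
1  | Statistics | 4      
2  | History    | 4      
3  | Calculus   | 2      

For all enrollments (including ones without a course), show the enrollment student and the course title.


LEFT JOIN keeps every row from enrollments (the left table); where course_id has no match in courses, the course columns become NULL. Walk through each enrollment:
  - enrollment 1 (Eli): course_id=1 -> matches Statistics
  - enrollment 2 (Nate): course_id=NULL, no match -> kept with NULL
  - enrollment 3 (Victor): course_id=3 -> matches Calculus
  - enrollment 4 (Yara): course_id=1 -> matches Statistics
  - enrollment 5 (Olivia): course_id=3 -> matches Calculus
  - enrollment 6 (Grace): course_id=1 -> matches Statistics
  - enrollment 7 (Eve): course_id=3 -> matches Calculus
  - enrollment 8 (Leo): course_id=NULL, no match -> kept with NULL
  - enrollment 9 (Mia): course_id=2 -> matches History
All 9 rows appear; 2 have NULL course.

SQL:
SELECT a.student, b.title AS course
FROM enrollments a
LEFT JOIN courses b ON a.course_id = b.id

Result:
student | course    
--------+-----------
Eli     | Statistics
Nate    | NULL      
Victor  | Calculus  
Yara    | Statistics
Olivia  | Calculus  
Grace   | Statistics
Eve     | Calculus  
Leo     | NULL      
Mia     | History   


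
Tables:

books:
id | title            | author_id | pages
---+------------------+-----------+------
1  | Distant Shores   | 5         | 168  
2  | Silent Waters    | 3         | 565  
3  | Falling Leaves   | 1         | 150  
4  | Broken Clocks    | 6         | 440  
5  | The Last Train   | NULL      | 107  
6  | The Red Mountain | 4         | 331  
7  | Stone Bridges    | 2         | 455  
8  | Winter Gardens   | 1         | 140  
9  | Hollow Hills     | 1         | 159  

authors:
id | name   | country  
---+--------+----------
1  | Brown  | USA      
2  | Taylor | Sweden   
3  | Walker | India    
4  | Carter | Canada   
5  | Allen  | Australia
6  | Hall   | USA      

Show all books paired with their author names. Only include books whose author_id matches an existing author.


INNER JOIN keeps only books rows whose author_id matches an id in authors. Walk through each book:
  - book 1 (Distant Shores): author_id=5 -> matches Allen
  - book 2 (Silent Waters): author_id=3 -> matches Walker
  - book 3 (Falling Leaves): author_id=1 -> matches Brown
  - book 4 (Broken Clocks): author_id=6 -> matches Hall
  - book 5 (The Last Train): author_id=NULL, no match -> dropped
  - book 6 (The Red Mountain): author_id=4 -> matches Carter
  - book 7 (Stone Bridges): author_id=2 -> matches Taylor
  - book 8 (Winter Gardens): author_id=1 -> matches Brown
  - book 9 (Hollow Hills): author_id=1 -> matches Brown
So 1 of 9 rows is dropped.

SQL:
SELECT a.title, b.name AS author
FROM books a
INNER JOIN authors b ON a.author_id = b.id

Result:
title            | author
-----------------+-------
Distant Shores   | Allen 
Silent Waters    | Walker
Falling Leaves   | Brown 
Broken Clocks    | Hall  
The Red Mountain | Carter
Stone Bridges    | Taylor
Winter Gardens   | Brown 
Hollow Hills     | Brown 


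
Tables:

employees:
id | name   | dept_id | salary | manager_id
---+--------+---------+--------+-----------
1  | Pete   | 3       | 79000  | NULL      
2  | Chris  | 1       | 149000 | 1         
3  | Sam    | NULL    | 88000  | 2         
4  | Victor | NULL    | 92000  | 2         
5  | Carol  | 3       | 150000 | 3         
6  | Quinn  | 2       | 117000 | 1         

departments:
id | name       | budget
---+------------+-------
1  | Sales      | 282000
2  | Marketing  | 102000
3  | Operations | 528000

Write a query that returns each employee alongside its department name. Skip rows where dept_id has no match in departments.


INNER JOIN keeps only employees rows whose dept_id matches an id in departments. Walk through each employee:
  - employee 1 (Pete): dept_id=3 -> matches Operations
  - employee 2 (Chris): dept_id=1 -> matches Sales
  - employee 3 (Sam): dept_id=NULL, no match -> dropped
  - employee 4 (Victor): dept_id=NULL, no match -> dropped
  - employee 5 (Carol): dept_id=3 -> matches Operations
  - employee 6 (Quinn): dept_id=2 -> matches Marketing
So 2 of 6 rows are dropped.

SQL:
SELECT a.name, b.name AS department
FROM employees a
INNER JOIN departments b ON a.dept_id = b.id

Result:
name  | department
------+-----------
Pete  | Operations
Chris | Sales     
Carol | Operations
Quinn | Marketing 


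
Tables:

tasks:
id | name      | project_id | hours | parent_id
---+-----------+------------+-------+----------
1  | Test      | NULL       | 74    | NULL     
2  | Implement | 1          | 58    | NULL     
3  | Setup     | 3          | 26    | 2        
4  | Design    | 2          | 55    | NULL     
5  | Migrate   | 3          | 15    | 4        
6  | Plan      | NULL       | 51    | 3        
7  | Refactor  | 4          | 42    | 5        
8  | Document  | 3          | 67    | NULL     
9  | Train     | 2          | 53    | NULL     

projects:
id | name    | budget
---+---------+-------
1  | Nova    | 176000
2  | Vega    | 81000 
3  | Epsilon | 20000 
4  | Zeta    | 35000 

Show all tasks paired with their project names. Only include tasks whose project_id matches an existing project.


INNER JOIN keeps only tasks rows whose project_id matches an id in projects. Walk through each task:
  - task 1 (Test): project_id=NULL, no match -> dropped
  - task 2 (Implement): project_id=1 -> matches Nova
  - task 3 (Setup): project_id=3 -> matches Epsilon
  - task 4 (Design): project_id=2 -> matches Vega
  - task 5 (Migrate): project_id=3 -> matches Epsilon
  - task 6 (Plan): project_id=NULL, no match -> dropped
  - task 7 (Refactor): project_id=4 -> matches Zeta
  - task 8 (Document): project_id=3 -> matches Epsilon
  - task 9 (Train): project_id=2 -> matches Vega
So 2 of 9 rows are dropped.

SQL:
SELECT a.name, b.name AS project
FROM tasks a
INNER JOIN projects b ON a.project_id = b.id

Result:
name      | project
----------+--------
Implement | Nova   
Setup     | Epsilon
Design    | Vega   
Migrate   | Epsilon
Refactor  | Zeta   
Document  | Epsilon
Train     | Vega   


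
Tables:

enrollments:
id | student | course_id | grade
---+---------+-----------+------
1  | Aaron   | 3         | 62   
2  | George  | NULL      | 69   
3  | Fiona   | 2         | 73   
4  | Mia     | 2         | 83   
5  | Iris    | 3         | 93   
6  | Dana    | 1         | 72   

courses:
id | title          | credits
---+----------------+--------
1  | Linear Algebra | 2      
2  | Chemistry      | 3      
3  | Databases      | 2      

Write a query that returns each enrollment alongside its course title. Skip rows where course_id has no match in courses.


INNER JOIN keeps only enrollments rows whose course_id matches an id in courses. Walk through each enrollment:
  - enrollment 1 (Aaron): course_id=3 -> matches Databases
  - enrollment 2 (George): course_id=NULL, no match -> dropped
  - enrollment 3 (Fiona): course_id=2 -> matches Chemistry
  - enrollment 4 (Mia): course_id=2 -> matches Chemistry
  - enrollment 5 (Iris): course_id=3 -> matches Databases
  - enrollment 6 (Dana): course_id=1 -> matches Linear Algebra
So 1 of 6 rows is dropped.

SQL:
SELECT a.student, b.title AS course
FROM enrollments a
INNER JOIN courses b ON a.course_id = b.id

Result:
student | course        
--------+---------------
Aaron   | Databases     
Fiona   | Chemistry     
Mia     | Chemistry     
Iris    | Databases     
Dana    | Linear Algebra


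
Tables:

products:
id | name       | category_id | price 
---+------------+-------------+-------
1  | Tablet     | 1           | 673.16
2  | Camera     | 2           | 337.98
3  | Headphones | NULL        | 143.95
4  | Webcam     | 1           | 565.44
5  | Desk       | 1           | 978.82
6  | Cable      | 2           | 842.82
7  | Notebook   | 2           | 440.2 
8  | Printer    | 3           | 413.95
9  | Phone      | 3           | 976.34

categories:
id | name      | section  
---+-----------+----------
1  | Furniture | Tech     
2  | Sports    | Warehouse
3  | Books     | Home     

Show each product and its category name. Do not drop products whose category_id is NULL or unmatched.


LEFT JOIN keeps every row from products (the left table); where category_id has no match in categories, the category columns become NULL. Walk through each product:
  - product 1 (Tablet): category_id=1 -> matches Furniture
  - product 2 (Camera): category_id=2 -> matches Sports
  - product 3 (Headphones): category_id=NULL, no match -> kept with NULL
  - product 4 (Webcam): category_id=1 -> matches Furniture
  - product 5 (Desk): category_id=1 -> matches Furniture
  - product 6 (Cable): category_id=2 -> matches Sports
  - product 7 (Notebook): category_id=2 -> matches Sports
  - product 8 (Printer): category_id=3 -> matches Books
  - product 9 (Phone): category_id=3 -> matches Books
All 9 rows appear; 1 has NULL category.

SQL:
SELECT a.name, b.name AS category
FROM products a
LEFT JOIN categories b ON a.category_id = b.id

Result:
name       | category 
-----------+----------
Tablet     | Furniture
Camera     | Sports   
Headphones | NULL     
Webcam     | Furniture
Desk       | Furniture
Cable      | Sports   
Notebook   | Sports   
Printer    | Books    
Phone      | Books    


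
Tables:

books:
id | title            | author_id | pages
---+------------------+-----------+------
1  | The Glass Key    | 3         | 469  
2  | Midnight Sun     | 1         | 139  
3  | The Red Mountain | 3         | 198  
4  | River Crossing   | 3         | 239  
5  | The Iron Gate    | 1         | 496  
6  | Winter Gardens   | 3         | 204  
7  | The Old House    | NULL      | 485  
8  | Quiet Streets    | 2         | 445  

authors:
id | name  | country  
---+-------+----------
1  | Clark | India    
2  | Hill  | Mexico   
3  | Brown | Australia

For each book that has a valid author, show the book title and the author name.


INNER JOIN keeps only books rows whose author_id matches an id in authors. Walk through each book:
  - book 1 (The Glass Key): author_id=3 -> matches Brown
  - book 2 (Midnight Sun): author_id=1 -> matches Clark
  - book 3 (The Red Mountain): author_id=3 -> matches Brown
  - book 4 (River Crossing): author_id=3 -> matches Brown
  - book 5 (The Iron Gate): author_id=1 -> matches Clark
  - book 6 (Winter Gardens): author_id=3 -> matches Brown
  - book 7 (The Old House): author_id=NULL, no match -> dropped
  - book 8 (Quiet Streets): author_id=2 -> matches Hill
So 1 of 8 rows is dropped.

SQL:
SELECT a.title, b.name AS author
FROM books a
INNER JOIN authors b ON a.author_id = b.id

Result:
title            | author
-----------------+-------
The Glass Key    | Brown 
Midnight Sun     | Clark 
The Red Mountain | Brown 
River Crossing   | Brown 
The Iron Gate    | Clark 
Winter Gardens   | Brown 
Quiet Streets    | Hill  


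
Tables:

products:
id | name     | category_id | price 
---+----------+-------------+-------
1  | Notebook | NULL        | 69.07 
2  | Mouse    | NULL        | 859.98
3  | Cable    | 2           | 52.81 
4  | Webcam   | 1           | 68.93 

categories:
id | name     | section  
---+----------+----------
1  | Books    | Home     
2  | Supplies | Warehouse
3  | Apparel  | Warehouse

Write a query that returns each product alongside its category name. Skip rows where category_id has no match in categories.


INNER JOIN keeps only products rows whose category_id matches an id in categories. Walk through each product:
  - product 1 (Notebook): category_id=NULL, no match -> dropped
  - product 2 (Mouse): category_id=NULL, no match -> dropped
  - product 3 (Cable): category_id=2 -> matches Supplies
  - product 4 (Webcam): category_id=1 -> matches Books
So 2 of 4 rows are dropped.

SQL:
SELECT a.name, b.name AS category
FROM products a
INNER JOIN categories b ON a.category_id = b.id

Result:
name   | category
-------+---------
Cable  | Supplies
Webcam | Books   


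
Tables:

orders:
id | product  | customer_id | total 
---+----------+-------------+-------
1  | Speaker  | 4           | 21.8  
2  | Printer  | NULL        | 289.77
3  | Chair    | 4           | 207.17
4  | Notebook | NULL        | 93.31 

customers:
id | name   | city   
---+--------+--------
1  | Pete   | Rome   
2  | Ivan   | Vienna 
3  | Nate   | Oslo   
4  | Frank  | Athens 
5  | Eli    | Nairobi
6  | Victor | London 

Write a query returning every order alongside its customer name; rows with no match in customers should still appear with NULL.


LEFT JOIN keeps every row from orders (the left table); where customer_id has no match in customers, the customer columns become NULL. Walk through each order:
  - order 1 (Speaker): customer_id=4 -> matches Frank
  - order 2 (Printer): customer_id=NULL, no match -> kept with NULL
  - order 3 (Chair): customer_id=4 -> matches Frank
  - order 4 (Notebook): customer_id=NULL, no match -> kept with NULL
All 4 rows appear; 2 have NULL customer.

SQL:
SELECT a.product, b.name AS customer
FROM orders a
LEFT JOIN customers b ON a.customer_id = b.id

Result:
product  | customer
---------+---------
Speaker  | Frank   
Printer  | NULL    
Chair    | Frank   
Notebook | NULL    


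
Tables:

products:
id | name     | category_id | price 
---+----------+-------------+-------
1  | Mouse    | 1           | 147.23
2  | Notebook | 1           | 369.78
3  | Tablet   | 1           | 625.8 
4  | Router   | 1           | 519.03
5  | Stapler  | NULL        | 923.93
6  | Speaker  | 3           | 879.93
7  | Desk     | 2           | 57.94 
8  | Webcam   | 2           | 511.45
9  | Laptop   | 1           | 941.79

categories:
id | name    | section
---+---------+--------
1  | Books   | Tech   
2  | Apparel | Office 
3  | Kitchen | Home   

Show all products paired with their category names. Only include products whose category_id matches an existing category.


INNER JOIN keeps only products rows whose category_id matches an id in categories. Walk through each product:
  - product 1 (Mouse): category_id=1 -> matches Books
  - product 2 (Notebook): category_id=1 -> matches Books
  - product 3 (Tablet): category_id=1 -> matches Books
  - product 4 (Router): category_id=1 -> matches Books
  - product 5 (Stapler): category_id=NULL, no match -> dropped
  - product 6 (Speaker): category_id=3 -> matches Kitchen
  - product 7 (Desk): category_id=2 -> matches Apparel
  - product 8 (Webcam): category_id=2 -> matches Apparel
  - product 9 (Laptop): category_id=1 -> matches Books
So 1 of 9 rows is dropped.

SQL:
SELECT a.name, b.name AS category
FROM products a
INNER JOIN categories b ON a.category_id = b.id

Result:
name     | category
---------+---------
Mouse    | Books   
Notebook | Books   
Tablet   | Books   
Router   | Books   
Speaker  | Kitchen 
Desk     | Apparel 
Webcam   | Apparel 
Laptop   | Books   


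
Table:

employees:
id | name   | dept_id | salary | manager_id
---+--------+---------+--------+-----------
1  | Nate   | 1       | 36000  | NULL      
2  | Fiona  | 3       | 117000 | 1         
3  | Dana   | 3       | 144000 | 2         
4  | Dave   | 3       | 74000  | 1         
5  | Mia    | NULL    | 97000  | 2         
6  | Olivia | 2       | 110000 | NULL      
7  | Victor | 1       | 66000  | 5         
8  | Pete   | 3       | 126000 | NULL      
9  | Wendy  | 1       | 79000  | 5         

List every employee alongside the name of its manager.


This is a self-join: employees is joined to a second copy of itself, matching each row's manager_id to another row's id. Use LEFT JOIN so rows with manager_id=NULL are kept.
  - employee 1 (Nate): manager_id=NULL -> NULL
  - employee 2 (Fiona): manager_id=1 -> Nate
  - employee 3 (Dana): manager_id=2 -> Fiona
  - employee 4 (Dave): manager_id=1 -> Nate
  - employee 5 (Mia): manager_id=2 -> Fiona
  - employee 6 (Olivia): manager_id=NULL -> NULL
  - employee 7 (Victor): manager_id=5 -> Mia
  - employee 8 (Pete): manager_id=NULL -> NULL
  - employee 9 (Wendy): manager_id=5 -> Mia

SQL:
SELECT a.name AS item, b.name AS manager
FROM employees a
LEFT JOIN employees b ON a.manager_id = b.id

Result:
item   | manager
-------+--------
Nate   | NULL   
Fiona  | Nate   
Dana   | Fiona  
Dave   | Nate   
Mia    | Fiona  
Olivia | NULL   
Victor | Mia    
Pete   | NULL   
Wendy  | Mia    


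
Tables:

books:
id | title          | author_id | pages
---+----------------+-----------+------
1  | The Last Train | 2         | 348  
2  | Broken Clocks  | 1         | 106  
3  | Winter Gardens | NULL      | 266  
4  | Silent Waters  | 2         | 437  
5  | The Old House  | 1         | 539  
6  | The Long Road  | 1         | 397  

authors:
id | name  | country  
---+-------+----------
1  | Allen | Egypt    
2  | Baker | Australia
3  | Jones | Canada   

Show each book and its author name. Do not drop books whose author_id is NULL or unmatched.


LEFT JOIN keeps every row from books (the left table); where author_id has no match in authors, the author columns become NULL. Walk through each book:
  - book 1 (The Last Train): author_id=2 -> matches Baker
  - book 2 (Broken Clocks): author_id=1 -> matches Allen
  - book 3 (Winter Gardens): author_id=NULL, no match -> kept with NULL
  - book 4 (Silent Waters): author_id=2 -> matches Baker
  - book 5 (The Old House): author_id=1 -> matches Allen
  - book 6 (The Long Road): author_id=1 -> matches Allen
All 6 rows appear; 1 has NULL author.

SQL:
SELECT a.title, b.name AS author
FROM books a
LEFT JOIN authors b ON a.author_id = b.id

Result:
title          | author
---------------+-------
The Last Train | Baker 
Broken Clocks  | Allen 
Winter Gardens | NULL  
Silent Waters  | Baker 
The Old House  | Allen 
The Long Road  | Allen 
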